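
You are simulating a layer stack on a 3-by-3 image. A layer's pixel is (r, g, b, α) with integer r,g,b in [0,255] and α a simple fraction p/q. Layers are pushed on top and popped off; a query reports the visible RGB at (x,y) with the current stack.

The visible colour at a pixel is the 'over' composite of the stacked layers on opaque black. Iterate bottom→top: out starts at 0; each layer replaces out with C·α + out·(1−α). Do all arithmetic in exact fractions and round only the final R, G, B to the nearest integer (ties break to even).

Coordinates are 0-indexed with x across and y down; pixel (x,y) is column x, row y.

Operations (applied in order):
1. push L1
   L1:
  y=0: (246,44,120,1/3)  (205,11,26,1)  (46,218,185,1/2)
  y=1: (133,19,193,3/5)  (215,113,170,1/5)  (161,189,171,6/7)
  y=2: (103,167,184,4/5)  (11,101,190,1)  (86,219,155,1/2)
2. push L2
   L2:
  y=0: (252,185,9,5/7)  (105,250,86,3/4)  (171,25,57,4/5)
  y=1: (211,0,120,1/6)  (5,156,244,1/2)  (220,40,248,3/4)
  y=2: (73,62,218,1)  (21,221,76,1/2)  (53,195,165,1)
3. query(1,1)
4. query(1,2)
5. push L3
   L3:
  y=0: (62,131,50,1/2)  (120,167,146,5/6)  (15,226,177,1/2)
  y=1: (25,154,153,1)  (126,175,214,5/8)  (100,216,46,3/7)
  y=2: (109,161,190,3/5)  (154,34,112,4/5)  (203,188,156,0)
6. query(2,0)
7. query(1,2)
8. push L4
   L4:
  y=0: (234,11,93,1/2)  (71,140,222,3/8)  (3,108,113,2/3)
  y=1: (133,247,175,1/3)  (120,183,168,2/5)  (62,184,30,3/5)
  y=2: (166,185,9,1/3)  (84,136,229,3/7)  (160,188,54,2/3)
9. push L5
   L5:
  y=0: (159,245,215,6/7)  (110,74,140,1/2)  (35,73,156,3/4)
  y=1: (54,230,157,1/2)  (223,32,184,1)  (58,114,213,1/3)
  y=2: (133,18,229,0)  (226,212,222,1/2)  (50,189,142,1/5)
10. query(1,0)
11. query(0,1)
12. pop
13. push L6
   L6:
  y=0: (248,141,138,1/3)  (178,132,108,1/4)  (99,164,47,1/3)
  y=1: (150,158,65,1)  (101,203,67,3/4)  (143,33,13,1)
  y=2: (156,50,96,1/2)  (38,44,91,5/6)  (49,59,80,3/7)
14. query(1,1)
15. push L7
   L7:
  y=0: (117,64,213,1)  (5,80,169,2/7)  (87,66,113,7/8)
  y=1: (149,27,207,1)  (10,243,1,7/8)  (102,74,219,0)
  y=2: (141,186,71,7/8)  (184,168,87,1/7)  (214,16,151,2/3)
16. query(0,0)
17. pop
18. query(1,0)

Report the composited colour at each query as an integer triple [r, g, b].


query (1,1) [L1,L2] — begin 0,0,0
+L1 (α=1/5) → [43, 113/5, 34]
+L2 (α=1/2) → [24, 893/10, 139]
rounded: [24, 89, 139]

at x=1,y=2 over L1,L2:
after L1 α=1: [11, 101, 190]
after L2 α=1/2: [16, 161, 133]
→ [16, 161, 133]

at x=2,y=0 over L1,L2,L3:
after L1 α=1/2: [23, 109, 185/2]
after L2 α=4/5: [707/5, 209/5, 641/10]
after L3 α=1/2: [391/5, 1339/10, 2411/20]
rounded: [78, 134, 121]

(1,2) stack=L1,L2,L3; from [0,0,0]:
L1 α=1: [11, 101, 190]
L2 α=1/2: [16, 161, 133]
L3 α=4/5: [632/5, 297/5, 581/5]
= [126, 59, 116]

(1,0) stack=L1,L2,L3,L4,L5; from [0,0,0]:
+L1 (α=1) → [205, 11, 26]
+L2 (α=3/4) → [130, 761/4, 71]
+L3 (α=5/6) → [365/3, 1367/8, 267/2]
+L4 (α=3/8) → [308/3, 10195/64, 2667/16]
+L5 (α=1/2) → [319/3, 14931/128, 4907/32]
rounded: [106, 117, 153]

(0,1) stack=L1,L2,L3,L4,L5; from [0,0,0]:
after L1 α=3/5: [399/5, 57/5, 579/5]
after L2 α=1/6: [305/3, 19/2, 233/2]
after L3 α=1: [25, 154, 153]
after L4 α=1/3: [61, 185, 481/3]
after L5 α=1/2: [115/2, 415/2, 476/3]
→ [58, 208, 159]

query (1,1) [L1,L2,L3,L4,L6] — begin 0,0,0
after L1 α=1/5: [43, 113/5, 34]
after L2 α=1/2: [24, 893/10, 139]
after L3 α=5/8: [351/4, 11429/80, 1487/8]
after L4 α=2/5: [2013/20, 63567/400, 7149/40]
after L6 α=3/4: [8073/80, 307167/1600, 15189/160]
→ [101, 192, 95]

at x=0,y=0 over L1,L2,L3,L4,L6,L7:
L1 α=1/3: [82, 44/3, 40]
L2 α=5/7: [1424/7, 409/3, 125/7]
L3 α=1/2: [929/7, 401/3, 475/14]
L4 α=1/2: [2567/14, 217/3, 1777/28]
L6 α=1/3: [4303/21, 857/9, 3709/42]
L7 α=1: [117, 64, 213]
= [117, 64, 213]

query (1,0) [L1,L2,L3,L4,L6] — begin 0,0,0
after L1 α=1: [205, 11, 26]
after L2 α=3/4: [130, 761/4, 71]
after L3 α=5/6: [365/3, 1367/8, 267/2]
after L4 α=3/8: [308/3, 10195/64, 2667/16]
after L6 α=1/4: [243/2, 39033/256, 9729/64]
= [122, 152, 152]


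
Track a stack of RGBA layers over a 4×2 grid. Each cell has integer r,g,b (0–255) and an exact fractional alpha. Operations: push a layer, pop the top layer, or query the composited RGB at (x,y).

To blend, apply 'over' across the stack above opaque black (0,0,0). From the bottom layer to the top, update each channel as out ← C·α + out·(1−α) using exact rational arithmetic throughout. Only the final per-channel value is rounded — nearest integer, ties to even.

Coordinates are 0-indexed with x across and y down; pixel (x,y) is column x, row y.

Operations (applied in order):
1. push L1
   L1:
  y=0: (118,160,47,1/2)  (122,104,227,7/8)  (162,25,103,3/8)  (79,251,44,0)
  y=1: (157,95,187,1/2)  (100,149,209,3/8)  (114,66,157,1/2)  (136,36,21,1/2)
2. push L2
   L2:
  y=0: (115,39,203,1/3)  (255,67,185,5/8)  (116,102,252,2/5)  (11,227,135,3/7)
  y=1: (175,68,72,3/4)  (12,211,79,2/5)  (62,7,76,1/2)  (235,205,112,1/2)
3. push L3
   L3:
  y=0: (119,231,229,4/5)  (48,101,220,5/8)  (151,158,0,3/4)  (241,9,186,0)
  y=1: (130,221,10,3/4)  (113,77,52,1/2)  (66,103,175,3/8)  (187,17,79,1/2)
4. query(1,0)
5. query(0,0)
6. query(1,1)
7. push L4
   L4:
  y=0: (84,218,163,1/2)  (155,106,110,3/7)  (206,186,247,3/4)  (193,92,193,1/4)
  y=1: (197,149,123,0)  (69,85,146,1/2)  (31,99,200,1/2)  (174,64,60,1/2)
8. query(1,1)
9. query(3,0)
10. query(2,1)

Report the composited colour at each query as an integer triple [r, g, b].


(1,0) stack=L1,L2,L3; from [0,0,0]:
+L1 (α=7/8) → [427/4, 91, 1589/8]
+L2 (α=5/8) → [6381/32, 76, 12167/64]
+L3 (α=5/8) → [26823/256, 733/8, 106901/512]
rounded: [105, 92, 209]

at x=0,y=0 over L1,L2,L3:
+L1 (α=1/2) → [59, 80, 47/2]
+L2 (α=1/3) → [233/3, 199/3, 250/3]
+L3 (α=4/5) → [1661/15, 2971/15, 2998/15]
rounded: [111, 198, 200]

query (1,1) [L1,L2,L3] — begin 0,0,0
+L1 (α=3/8) → [75/2, 447/8, 627/8]
+L2 (α=2/5) → [273/10, 4717/40, 629/8]
+L3 (α=1/2) → [1403/20, 7797/80, 1045/16]
= [70, 97, 65]

at x=1,y=1 over L1,L2,L3,L4:
L1 α=3/8: [75/2, 447/8, 627/8]
L2 α=2/5: [273/10, 4717/40, 629/8]
L3 α=1/2: [1403/20, 7797/80, 1045/16]
L4 α=1/2: [2783/40, 14597/160, 3381/32]
rounded: [70, 91, 106]

at x=3,y=0 over L1,L2,L3,L4:
+L1 (α=0) → [0, 0, 0]
+L2 (α=3/7) → [33/7, 681/7, 405/7]
+L3 (α=0) → [33/7, 681/7, 405/7]
+L4 (α=1/4) → [725/14, 2687/28, 1283/14]
= [52, 96, 92]

query (2,1) [L1,L2,L3,L4] — begin 0,0,0
L1 α=1/2: [57, 33, 157/2]
L2 α=1/2: [119/2, 20, 309/4]
L3 α=3/8: [991/16, 409/8, 3645/32]
L4 α=1/2: [1487/32, 1201/16, 10045/64]
= [46, 75, 157]


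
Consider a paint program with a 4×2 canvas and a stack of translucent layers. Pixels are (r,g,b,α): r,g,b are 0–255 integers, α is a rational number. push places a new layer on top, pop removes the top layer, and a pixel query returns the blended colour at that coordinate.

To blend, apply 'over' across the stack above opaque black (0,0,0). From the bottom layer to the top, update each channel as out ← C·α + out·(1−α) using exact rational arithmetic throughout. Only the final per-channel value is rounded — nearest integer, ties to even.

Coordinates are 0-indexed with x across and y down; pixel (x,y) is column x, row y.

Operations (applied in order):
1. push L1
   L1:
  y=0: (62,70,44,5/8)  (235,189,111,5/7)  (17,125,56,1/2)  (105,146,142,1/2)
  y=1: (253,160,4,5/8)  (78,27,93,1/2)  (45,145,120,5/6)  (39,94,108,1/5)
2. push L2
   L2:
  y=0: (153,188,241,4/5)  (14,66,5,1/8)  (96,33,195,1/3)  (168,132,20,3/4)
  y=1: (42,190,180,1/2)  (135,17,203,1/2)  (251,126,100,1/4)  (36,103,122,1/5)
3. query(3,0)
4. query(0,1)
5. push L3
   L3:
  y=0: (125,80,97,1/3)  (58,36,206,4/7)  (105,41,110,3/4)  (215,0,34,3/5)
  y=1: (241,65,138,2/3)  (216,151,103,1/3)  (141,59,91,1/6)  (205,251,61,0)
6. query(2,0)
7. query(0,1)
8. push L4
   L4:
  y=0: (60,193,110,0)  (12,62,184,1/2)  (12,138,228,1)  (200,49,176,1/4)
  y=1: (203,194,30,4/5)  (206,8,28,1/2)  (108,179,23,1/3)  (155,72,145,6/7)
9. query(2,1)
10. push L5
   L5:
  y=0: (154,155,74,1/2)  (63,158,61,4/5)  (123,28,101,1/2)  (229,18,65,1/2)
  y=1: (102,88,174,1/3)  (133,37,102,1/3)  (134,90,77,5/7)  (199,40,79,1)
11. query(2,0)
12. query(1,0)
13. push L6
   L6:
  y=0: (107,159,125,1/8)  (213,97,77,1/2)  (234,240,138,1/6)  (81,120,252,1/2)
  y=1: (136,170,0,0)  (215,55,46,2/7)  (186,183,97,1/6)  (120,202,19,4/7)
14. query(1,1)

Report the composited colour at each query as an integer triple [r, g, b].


(3,0) stack=L1,L2; from [0,0,0]:
after L1 α=1/2: [105/2, 73, 71]
after L2 α=3/4: [1113/8, 469/4, 131/4]
rounded: [139, 117, 33]

at x=0,y=1 over L1,L2:
L1 α=5/8: [1265/8, 100, 5/2]
L2 α=1/2: [1601/16, 145, 365/4]
= [100, 145, 91]

at x=2,y=0 over L1,L2,L3:
after L1 α=1/2: [17/2, 125/2, 28]
after L2 α=1/3: [113/3, 158/3, 251/3]
after L3 α=3/4: [529/6, 527/12, 1241/12]
= [88, 44, 103]

(0,1) stack=L1,L2,L3; from [0,0,0]:
after L1 α=5/8: [1265/8, 100, 5/2]
after L2 α=1/2: [1601/16, 145, 365/4]
after L3 α=2/3: [9313/48, 275/3, 1469/12]
rounded: [194, 92, 122]

(2,1) stack=L1,L2,L3,L4; from [0,0,0]:
+L1 (α=5/6) → [75/2, 725/6, 100]
+L2 (α=1/4) → [727/8, 977/8, 100]
+L3 (α=1/6) → [4763/48, 5357/48, 197/2]
+L4 (α=1/3) → [7355/72, 9653/72, 220/3]
→ [102, 134, 73]

query (2,0) [L1,L2,L3,L4,L5] — begin 0,0,0
L1 α=1/2: [17/2, 125/2, 28]
L2 α=1/3: [113/3, 158/3, 251/3]
L3 α=3/4: [529/6, 527/12, 1241/12]
L4 α=1: [12, 138, 228]
L5 α=1/2: [135/2, 83, 329/2]
→ [68, 83, 164]

query (1,0) [L1,L2,L3,L4,L5] — begin 0,0,0
+L1 (α=5/7) → [1175/7, 135, 555/7]
+L2 (α=1/8) → [1189/8, 1011/8, 70]
+L3 (α=4/7) → [5423/56, 4185/56, 1034/7]
+L4 (α=1/2) → [6095/112, 7657/112, 1161/7]
+L5 (α=4/5) → [34319/560, 78441/560, 2869/35]
= [61, 140, 82]

at x=1,y=1 over L1,L2,L3,L4,L5,L6:
after L1 α=1/2: [39, 27/2, 93/2]
after L2 α=1/2: [87, 61/4, 499/4]
after L3 α=1/3: [130, 121/2, 235/2]
after L4 α=1/2: [168, 137/4, 291/4]
after L5 α=1/3: [469/3, 211/6, 165/2]
after L6 α=2/7: [3635/21, 245/6, 1009/14]
= [173, 41, 72]


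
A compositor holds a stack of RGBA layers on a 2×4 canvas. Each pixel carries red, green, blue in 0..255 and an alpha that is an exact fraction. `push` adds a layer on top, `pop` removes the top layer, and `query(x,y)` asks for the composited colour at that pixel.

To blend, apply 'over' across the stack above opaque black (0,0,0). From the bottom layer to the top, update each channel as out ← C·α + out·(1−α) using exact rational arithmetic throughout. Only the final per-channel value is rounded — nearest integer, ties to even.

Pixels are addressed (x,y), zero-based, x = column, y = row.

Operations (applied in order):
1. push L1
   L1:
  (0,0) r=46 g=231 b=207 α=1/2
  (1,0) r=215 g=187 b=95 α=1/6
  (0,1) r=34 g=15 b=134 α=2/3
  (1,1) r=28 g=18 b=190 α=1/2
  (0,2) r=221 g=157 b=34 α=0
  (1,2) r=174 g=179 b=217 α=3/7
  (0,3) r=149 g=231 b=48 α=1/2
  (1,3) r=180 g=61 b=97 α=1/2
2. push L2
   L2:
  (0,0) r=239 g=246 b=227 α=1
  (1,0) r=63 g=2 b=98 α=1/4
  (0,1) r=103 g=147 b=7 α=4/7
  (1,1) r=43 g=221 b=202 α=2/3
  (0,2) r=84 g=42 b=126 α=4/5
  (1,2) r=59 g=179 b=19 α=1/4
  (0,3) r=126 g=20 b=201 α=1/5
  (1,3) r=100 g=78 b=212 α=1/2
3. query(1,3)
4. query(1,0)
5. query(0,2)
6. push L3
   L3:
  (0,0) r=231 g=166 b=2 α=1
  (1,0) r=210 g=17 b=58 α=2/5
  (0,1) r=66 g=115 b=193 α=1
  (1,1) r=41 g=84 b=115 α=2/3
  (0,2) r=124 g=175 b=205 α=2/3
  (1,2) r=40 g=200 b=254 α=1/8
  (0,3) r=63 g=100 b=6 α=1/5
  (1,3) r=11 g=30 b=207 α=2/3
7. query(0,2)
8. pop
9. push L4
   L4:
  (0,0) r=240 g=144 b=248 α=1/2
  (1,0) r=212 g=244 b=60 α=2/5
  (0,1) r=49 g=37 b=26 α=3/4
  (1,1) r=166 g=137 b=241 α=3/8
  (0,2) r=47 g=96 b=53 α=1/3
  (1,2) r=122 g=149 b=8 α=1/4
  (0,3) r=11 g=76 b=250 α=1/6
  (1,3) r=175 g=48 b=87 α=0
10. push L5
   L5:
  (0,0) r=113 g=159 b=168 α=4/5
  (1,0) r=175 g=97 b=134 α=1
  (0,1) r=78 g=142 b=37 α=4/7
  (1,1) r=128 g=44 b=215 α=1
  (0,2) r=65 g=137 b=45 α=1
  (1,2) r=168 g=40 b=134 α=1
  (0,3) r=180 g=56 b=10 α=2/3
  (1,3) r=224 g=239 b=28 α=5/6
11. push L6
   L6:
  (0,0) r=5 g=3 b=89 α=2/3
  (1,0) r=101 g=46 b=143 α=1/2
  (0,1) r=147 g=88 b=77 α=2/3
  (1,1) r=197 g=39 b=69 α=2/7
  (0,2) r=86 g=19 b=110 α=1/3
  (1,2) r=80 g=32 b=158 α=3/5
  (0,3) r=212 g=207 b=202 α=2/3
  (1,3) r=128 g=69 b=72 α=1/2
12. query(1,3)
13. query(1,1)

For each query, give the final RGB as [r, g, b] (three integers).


(1,3) stack=L1,L2; from [0,0,0]:
after L1 α=1/2: [90, 61/2, 97/2]
after L2 α=1/2: [95, 217/4, 521/4]
→ [95, 54, 130]

(1,0) stack=L1,L2; from [0,0,0]:
after L1 α=1/6: [215/6, 187/6, 95/6]
after L2 α=1/4: [341/8, 191/8, 291/8]
rounded: [43, 24, 36]

(0,2) stack=L1,L2; from [0,0,0]:
+L1 (α=0) → [0, 0, 0]
+L2 (α=4/5) → [336/5, 168/5, 504/5]
rounded: [67, 34, 101]

at x=0,y=2 over L1,L2,L3:
after L1 α=0: [0, 0, 0]
after L2 α=4/5: [336/5, 168/5, 504/5]
after L3 α=2/3: [1576/15, 1918/15, 2554/15]
→ [105, 128, 170]

(1,3) stack=L1,L2,L4,L5,L6; from [0,0,0]:
after L1 α=1/2: [90, 61/2, 97/2]
after L2 α=1/2: [95, 217/4, 521/4]
after L4 α=0: [95, 217/4, 521/4]
after L5 α=5/6: [405/2, 4997/24, 1081/24]
after L6 α=1/2: [661/4, 6653/48, 2809/48]
= [165, 139, 59]

query (1,1) [L1,L2,L4,L5,L6] — begin 0,0,0
+L1 (α=1/2) → [14, 9, 95]
+L2 (α=2/3) → [100/3, 451/3, 499/3]
+L4 (α=3/8) → [997/12, 436/3, 583/3]
+L5 (α=1) → [128, 44, 215]
+L6 (α=2/7) → [1034/7, 298/7, 1213/7]
= [148, 43, 173]


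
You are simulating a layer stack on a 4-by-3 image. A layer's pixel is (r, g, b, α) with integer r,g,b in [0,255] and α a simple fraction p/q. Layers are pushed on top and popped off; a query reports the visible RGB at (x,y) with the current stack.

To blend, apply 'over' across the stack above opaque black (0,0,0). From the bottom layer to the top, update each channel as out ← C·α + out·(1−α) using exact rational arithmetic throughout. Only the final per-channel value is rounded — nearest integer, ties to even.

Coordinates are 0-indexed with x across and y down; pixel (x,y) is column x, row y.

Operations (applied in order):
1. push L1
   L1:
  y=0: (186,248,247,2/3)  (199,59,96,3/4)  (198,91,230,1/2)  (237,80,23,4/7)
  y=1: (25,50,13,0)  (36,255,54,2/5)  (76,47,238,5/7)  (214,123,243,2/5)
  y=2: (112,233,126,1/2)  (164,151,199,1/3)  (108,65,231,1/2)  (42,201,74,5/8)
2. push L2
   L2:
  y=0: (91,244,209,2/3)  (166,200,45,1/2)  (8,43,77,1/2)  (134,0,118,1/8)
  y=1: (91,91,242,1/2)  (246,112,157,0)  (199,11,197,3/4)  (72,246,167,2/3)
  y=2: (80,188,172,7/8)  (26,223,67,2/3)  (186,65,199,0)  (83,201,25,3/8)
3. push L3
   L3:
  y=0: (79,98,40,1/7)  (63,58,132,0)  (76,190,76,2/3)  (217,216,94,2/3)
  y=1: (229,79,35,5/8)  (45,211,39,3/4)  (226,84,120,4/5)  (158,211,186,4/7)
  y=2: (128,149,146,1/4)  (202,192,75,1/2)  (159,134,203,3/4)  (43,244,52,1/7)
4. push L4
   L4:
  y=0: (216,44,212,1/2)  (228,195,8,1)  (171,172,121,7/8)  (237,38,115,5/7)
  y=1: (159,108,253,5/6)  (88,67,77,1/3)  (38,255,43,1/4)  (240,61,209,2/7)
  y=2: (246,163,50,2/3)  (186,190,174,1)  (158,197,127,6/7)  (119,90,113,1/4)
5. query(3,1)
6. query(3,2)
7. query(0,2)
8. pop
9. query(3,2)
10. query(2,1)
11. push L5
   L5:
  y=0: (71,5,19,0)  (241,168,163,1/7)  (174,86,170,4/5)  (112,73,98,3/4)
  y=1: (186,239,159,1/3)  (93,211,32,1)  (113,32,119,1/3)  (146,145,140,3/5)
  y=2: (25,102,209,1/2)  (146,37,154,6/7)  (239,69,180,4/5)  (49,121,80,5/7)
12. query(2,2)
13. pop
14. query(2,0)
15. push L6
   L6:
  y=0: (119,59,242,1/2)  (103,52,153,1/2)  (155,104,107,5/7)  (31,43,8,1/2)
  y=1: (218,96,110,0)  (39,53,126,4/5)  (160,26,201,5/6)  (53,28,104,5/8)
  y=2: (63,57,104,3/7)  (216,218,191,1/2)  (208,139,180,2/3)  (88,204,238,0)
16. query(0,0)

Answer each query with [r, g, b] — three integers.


at x=3,y=1 over L1,L2,L3,L4:
+L1 (α=2/5) → [428/5, 246/5, 486/5]
+L2 (α=2/3) → [1148/15, 902/5, 2156/15]
+L3 (α=4/7) → [4308/35, 6926/35, 5876/35]
+L4 (α=2/7) → [7668/49, 7780/49, 8802/49]
= [156, 159, 180]

(3,2) stack=L1,L2,L3,L4; from [0,0,0]:
+L1 (α=5/8) → [105/4, 1005/8, 185/4]
+L2 (α=3/8) → [1521/32, 9849/64, 1225/32]
+L3 (α=1/7) → [5251/112, 37355/224, 4507/112]
+L4 (α=1/4) → [29081/448, 132225/896, 26177/448]
rounded: [65, 148, 58]

at x=0,y=2 over L1,L2,L3,L4:
+L1 (α=1/2) → [56, 233/2, 63]
+L2 (α=7/8) → [77, 2865/16, 1267/8]
+L3 (α=1/4) → [359/4, 10979/64, 4969/32]
+L4 (α=2/3) → [2327/12, 31843/192, 2723/32]
= [194, 166, 85]

at x=3,y=2 over L1,L2,L3:
+L1 (α=5/8) → [105/4, 1005/8, 185/4]
+L2 (α=3/8) → [1521/32, 9849/64, 1225/32]
+L3 (α=1/7) → [5251/112, 37355/224, 4507/112]
→ [47, 167, 40]

at x=2,y=1 over L1,L2,L3:
after L1 α=5/7: [380/7, 235/7, 170]
after L2 α=3/4: [4559/28, 233/14, 761/4]
after L3 α=4/5: [29871/140, 4937/70, 2681/20]
rounded: [213, 71, 134]

query (2,2) [L1,L2,L3,L5] — begin 0,0,0
+L1 (α=1/2) → [54, 65/2, 231/2]
+L2 (α=0) → [54, 65/2, 231/2]
+L3 (α=3/4) → [531/4, 869/8, 1449/8]
+L5 (α=4/5) → [871/4, 3077/40, 7209/40]
= [218, 77, 180]

query (2,0) [L1,L2,L3] — begin 0,0,0
after L1 α=1/2: [99, 91/2, 115]
after L2 α=1/2: [107/2, 177/4, 96]
after L3 α=2/3: [137/2, 1697/12, 248/3]
= [68, 141, 83]

query (0,0) [L1,L2,L3,L6] — begin 0,0,0
+L1 (α=2/3) → [124, 496/3, 494/3]
+L2 (α=2/3) → [102, 1960/9, 1748/9]
+L3 (α=1/7) → [691/7, 602/3, 3616/21]
+L6 (α=1/2) → [762/7, 779/6, 4349/21]
→ [109, 130, 207]


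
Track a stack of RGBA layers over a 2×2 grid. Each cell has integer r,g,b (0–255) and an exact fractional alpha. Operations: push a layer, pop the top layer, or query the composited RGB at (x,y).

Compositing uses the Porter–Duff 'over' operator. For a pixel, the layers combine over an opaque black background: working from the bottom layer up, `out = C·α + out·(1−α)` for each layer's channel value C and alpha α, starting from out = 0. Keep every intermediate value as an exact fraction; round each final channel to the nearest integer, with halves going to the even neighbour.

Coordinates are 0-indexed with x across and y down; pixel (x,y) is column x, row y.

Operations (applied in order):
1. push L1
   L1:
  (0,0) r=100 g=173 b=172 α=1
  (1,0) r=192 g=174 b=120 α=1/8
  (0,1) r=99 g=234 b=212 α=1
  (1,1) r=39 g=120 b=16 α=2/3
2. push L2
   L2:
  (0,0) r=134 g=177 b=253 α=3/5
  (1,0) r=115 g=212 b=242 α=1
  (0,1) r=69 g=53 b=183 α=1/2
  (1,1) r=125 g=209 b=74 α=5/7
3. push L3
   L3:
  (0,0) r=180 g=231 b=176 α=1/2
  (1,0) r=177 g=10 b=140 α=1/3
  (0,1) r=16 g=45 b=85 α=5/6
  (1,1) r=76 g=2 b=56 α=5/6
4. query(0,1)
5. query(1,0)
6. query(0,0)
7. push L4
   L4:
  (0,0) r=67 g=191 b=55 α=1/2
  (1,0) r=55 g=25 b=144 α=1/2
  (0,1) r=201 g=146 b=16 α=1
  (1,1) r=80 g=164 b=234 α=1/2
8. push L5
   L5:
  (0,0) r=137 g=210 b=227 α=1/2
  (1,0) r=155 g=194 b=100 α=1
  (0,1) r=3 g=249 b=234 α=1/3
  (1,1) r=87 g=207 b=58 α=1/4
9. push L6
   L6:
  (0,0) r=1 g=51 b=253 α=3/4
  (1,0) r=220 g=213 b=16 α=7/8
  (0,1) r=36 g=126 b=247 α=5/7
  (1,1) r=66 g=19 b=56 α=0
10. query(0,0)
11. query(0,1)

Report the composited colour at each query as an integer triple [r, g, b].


query (0,1) [L1,L2,L3] — begin 0,0,0
after L1 α=1: [99, 234, 212]
after L2 α=1/2: [84, 287/2, 395/2]
after L3 α=5/6: [82/3, 737/12, 415/4]
rounded: [27, 61, 104]

at x=1,y=0 over L1,L2,L3:
L1 α=1/8: [24, 87/4, 15]
L2 α=1: [115, 212, 242]
L3 α=1/3: [407/3, 434/3, 208]
= [136, 145, 208]

at x=0,y=0 over L1,L2,L3:
after L1 α=1: [100, 173, 172]
after L2 α=3/5: [602/5, 877/5, 1103/5]
after L3 α=1/2: [751/5, 1016/5, 1983/10]
= [150, 203, 198]

at x=0,y=0 over L1,L2,L3,L4,L5,L6:
+L1 (α=1) → [100, 173, 172]
+L2 (α=3/5) → [602/5, 877/5, 1103/5]
+L3 (α=1/2) → [751/5, 1016/5, 1983/10]
+L4 (α=1/2) → [543/5, 1971/10, 2533/20]
+L5 (α=1/2) → [614/5, 4071/20, 7073/40]
+L6 (α=3/4) → [629/20, 7131/80, 37433/160]
= [31, 89, 234]

at x=0,y=1 over L1,L2,L3,L4,L5,L6:
after L1 α=1: [99, 234, 212]
after L2 α=1/2: [84, 287/2, 395/2]
after L3 α=5/6: [82/3, 737/12, 415/4]
after L4 α=1: [201, 146, 16]
after L5 α=1/3: [135, 541/3, 266/3]
after L6 α=5/7: [450/7, 2972/21, 4237/21]
→ [64, 142, 202]


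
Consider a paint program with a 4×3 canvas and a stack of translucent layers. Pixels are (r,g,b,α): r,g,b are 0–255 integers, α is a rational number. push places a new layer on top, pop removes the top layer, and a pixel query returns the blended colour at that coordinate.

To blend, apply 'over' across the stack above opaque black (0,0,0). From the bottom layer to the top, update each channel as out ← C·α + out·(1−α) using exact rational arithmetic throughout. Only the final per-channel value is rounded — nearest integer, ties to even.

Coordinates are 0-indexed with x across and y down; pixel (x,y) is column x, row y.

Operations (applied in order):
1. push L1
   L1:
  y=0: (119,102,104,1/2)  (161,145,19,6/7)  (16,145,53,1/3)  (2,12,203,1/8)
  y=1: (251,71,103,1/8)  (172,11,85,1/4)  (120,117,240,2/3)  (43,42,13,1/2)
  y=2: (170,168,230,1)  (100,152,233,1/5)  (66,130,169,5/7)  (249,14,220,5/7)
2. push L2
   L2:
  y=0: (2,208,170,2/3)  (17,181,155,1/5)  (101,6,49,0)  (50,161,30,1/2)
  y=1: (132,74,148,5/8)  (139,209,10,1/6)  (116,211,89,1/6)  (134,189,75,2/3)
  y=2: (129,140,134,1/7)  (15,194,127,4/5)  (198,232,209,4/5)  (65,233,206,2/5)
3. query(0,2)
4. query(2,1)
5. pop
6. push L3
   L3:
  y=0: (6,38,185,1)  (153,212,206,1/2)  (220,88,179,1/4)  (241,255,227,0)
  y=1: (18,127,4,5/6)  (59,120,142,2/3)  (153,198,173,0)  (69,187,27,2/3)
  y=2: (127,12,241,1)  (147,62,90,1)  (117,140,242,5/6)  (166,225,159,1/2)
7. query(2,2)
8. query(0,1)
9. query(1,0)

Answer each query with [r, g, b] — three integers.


query (0,2) [L1,L2] — begin 0,0,0
after L1 α=1: [170, 168, 230]
after L2 α=1/7: [1149/7, 164, 1514/7]
rounded: [164, 164, 216]

query (2,1) [L1,L2] — begin 0,0,0
+L1 (α=2/3) → [80, 78, 160]
+L2 (α=1/6) → [86, 601/6, 889/6]
= [86, 100, 148]

query (2,2) [L1,L3] — begin 0,0,0
+L1 (α=5/7) → [330/7, 650/7, 845/7]
+L3 (α=5/6) → [1475/14, 925/7, 3105/14]
→ [105, 132, 222]

query (0,1) [L1,L3] — begin 0,0,0
L1 α=1/8: [251/8, 71/8, 103/8]
L3 α=5/6: [971/48, 1717/16, 263/48]
= [20, 107, 5]

at x=1,y=0 over L1,L3:
L1 α=6/7: [138, 870/7, 114/7]
L3 α=1/2: [291/2, 1177/7, 778/7]
rounded: [146, 168, 111]


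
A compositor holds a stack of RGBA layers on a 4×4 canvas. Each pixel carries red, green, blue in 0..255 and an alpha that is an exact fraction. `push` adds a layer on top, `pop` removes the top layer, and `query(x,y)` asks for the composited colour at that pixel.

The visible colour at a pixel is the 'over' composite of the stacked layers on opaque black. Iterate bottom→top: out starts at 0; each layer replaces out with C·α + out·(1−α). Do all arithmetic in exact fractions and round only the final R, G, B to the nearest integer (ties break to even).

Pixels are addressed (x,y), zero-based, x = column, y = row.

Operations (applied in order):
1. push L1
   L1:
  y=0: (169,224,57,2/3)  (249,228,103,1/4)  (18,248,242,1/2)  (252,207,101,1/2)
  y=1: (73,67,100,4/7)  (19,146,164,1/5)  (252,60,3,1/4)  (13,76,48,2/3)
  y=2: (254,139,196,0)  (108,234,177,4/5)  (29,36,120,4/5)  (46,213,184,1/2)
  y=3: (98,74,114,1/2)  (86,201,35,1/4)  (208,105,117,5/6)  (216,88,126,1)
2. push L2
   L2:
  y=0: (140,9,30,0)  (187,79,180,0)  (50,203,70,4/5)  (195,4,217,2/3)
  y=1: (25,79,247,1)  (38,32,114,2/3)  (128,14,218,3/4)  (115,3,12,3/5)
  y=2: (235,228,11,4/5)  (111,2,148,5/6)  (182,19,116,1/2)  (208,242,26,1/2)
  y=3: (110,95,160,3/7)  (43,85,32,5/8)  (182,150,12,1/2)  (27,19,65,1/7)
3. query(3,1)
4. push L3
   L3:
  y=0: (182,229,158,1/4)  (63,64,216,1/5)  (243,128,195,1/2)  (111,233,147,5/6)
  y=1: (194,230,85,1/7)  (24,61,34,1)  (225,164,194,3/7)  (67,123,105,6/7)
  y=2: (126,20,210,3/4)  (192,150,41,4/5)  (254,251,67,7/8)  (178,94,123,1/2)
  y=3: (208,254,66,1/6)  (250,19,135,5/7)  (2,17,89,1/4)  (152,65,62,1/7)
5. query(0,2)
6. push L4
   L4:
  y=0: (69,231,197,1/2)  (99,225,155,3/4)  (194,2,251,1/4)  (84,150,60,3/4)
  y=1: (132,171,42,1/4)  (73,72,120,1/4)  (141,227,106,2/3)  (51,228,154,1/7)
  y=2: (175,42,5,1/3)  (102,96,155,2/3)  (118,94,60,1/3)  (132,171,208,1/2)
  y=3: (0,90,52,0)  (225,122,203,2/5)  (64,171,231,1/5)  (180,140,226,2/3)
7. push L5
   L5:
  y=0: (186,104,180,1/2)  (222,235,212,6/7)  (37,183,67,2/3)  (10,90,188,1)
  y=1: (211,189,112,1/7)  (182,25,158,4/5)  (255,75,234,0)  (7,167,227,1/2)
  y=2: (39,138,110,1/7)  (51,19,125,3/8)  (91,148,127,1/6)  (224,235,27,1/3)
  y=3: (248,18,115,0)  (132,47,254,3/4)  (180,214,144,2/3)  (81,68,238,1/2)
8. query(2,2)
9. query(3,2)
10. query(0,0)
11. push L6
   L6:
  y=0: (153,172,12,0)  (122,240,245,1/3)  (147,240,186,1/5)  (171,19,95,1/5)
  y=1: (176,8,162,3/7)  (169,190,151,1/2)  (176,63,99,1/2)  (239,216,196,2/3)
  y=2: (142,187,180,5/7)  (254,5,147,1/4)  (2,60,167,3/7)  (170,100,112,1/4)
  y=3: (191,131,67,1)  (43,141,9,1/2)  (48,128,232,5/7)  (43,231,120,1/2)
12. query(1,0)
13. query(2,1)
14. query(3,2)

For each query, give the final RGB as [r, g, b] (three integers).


(3,1) stack=L1,L2; from [0,0,0]:
after L1 α=2/3: [26/3, 152/3, 32]
after L2 α=3/5: [1087/15, 331/15, 20]
= [72, 22, 20]

(0,2) stack=L1,L2,L3; from [0,0,0]:
+L1 (α=0) → [0, 0, 0]
+L2 (α=4/5) → [188, 912/5, 44/5]
+L3 (α=3/4) → [283/2, 303/5, 1597/10]
→ [142, 61, 160]

at x=2,y=2 over L1,L2,L3,L4,L5:
L1 α=4/5: [116/5, 144/5, 96]
L2 α=1/2: [513/5, 239/10, 106]
L3 α=7/8: [9403/40, 17809/80, 575/8]
L4 α=1/3: [3921/20, 21569/120, 815/12]
L5 α=1/6: [4285/24, 25121/144, 5599/72]
→ [179, 174, 78]

(3,2) stack=L1,L2,L3,L4,L5; from [0,0,0]:
L1 α=1/2: [23, 213/2, 92]
L2 α=1/2: [231/2, 697/4, 59]
L3 α=1/2: [587/4, 1073/8, 91]
L4 α=1/2: [1115/8, 2441/16, 299/2]
L5 α=1/3: [2011/12, 4321/24, 326/3]
= [168, 180, 109]

query (0,0) [L1,L2,L3,L4,L5] — begin 0,0,0
after L1 α=2/3: [338/3, 448/3, 38]
after L2 α=0: [338/3, 448/3, 38]
after L3 α=1/4: [130, 677/4, 68]
after L4 α=1/2: [199/2, 1601/8, 265/2]
after L5 α=1/2: [571/4, 2433/16, 625/4]
→ [143, 152, 156]

query (1,0) [L1,L2,L3,L4,L5,L6] — begin 0,0,0
+L1 (α=1/4) → [249/4, 57, 103/4]
+L2 (α=0) → [249/4, 57, 103/4]
+L3 (α=1/5) → [312/5, 292/5, 319/5]
+L4 (α=3/4) → [1797/20, 3667/20, 661/5]
+L5 (α=6/7) → [28437/140, 31867/140, 1003/5]
+L6 (α=1/3) → [36977/210, 48667/210, 1077/5]
→ [176, 232, 215]

(2,1) stack=L1,L2,L3,L4,L5,L6; from [0,0,0]:
+L1 (α=1/4) → [63, 15, 3/4]
+L2 (α=3/4) → [447/4, 57/4, 2619/16]
+L3 (α=3/7) → [1122/7, 549/7, 4947/28]
+L4 (α=2/3) → [1032/7, 3727/21, 10883/84]
+L5 (α=0) → [1032/7, 3727/21, 10883/84]
+L6 (α=1/2) → [1132/7, 2525/21, 19199/168]
→ [162, 120, 114]

at x=3,y=2 over L1,L2,L3,L4,L5,L6:
after L1 α=1/2: [23, 213/2, 92]
after L2 α=1/2: [231/2, 697/4, 59]
after L3 α=1/2: [587/4, 1073/8, 91]
after L4 α=1/2: [1115/8, 2441/16, 299/2]
after L5 α=1/3: [2011/12, 4321/24, 326/3]
after L6 α=1/4: [2691/16, 5121/32, 219/2]
= [168, 160, 110]


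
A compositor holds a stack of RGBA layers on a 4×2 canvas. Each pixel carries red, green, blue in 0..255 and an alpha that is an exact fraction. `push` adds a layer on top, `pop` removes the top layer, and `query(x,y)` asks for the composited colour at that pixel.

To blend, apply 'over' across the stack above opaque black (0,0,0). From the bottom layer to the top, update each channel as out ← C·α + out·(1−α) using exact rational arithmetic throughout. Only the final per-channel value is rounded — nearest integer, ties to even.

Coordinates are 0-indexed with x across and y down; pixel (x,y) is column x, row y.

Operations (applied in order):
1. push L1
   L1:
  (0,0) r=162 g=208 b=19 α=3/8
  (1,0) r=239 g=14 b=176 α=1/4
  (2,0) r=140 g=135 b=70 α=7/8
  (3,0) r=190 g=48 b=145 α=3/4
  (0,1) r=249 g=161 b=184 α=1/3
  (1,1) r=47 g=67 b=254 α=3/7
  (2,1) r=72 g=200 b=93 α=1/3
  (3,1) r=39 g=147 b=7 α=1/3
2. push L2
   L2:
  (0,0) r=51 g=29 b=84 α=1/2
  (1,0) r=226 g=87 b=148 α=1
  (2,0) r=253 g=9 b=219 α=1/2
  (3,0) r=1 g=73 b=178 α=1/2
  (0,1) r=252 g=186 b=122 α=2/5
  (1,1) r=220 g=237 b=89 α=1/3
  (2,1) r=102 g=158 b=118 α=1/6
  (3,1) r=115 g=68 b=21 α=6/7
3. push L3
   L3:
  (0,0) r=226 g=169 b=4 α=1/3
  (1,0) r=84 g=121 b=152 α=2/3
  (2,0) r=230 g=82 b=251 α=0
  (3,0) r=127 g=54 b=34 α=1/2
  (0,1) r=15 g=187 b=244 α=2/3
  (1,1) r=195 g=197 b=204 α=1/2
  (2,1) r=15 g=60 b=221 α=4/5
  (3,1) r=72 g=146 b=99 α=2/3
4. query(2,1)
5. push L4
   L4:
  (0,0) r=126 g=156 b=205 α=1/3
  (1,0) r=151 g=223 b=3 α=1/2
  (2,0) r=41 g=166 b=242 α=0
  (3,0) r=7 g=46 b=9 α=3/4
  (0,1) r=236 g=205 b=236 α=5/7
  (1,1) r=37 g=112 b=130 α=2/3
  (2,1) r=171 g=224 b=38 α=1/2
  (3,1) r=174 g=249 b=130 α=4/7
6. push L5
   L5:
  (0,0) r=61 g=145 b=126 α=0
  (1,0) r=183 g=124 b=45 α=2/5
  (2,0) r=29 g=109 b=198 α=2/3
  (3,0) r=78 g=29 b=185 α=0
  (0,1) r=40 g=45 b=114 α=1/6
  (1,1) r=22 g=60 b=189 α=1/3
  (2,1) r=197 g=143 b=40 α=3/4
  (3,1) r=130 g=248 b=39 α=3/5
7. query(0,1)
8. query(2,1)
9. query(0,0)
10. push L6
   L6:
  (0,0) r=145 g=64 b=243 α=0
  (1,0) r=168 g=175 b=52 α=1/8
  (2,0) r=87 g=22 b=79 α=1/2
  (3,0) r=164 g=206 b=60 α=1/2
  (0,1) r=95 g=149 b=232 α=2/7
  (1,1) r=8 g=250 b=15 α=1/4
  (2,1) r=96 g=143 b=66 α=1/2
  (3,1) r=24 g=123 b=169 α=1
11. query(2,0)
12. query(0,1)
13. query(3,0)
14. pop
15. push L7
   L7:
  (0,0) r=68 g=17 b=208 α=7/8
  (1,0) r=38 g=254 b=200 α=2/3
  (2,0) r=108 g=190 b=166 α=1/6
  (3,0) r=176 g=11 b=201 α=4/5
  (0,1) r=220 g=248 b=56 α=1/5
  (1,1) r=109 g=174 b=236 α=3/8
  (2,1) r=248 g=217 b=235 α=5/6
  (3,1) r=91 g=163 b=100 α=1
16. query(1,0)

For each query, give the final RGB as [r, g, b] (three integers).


at x=2,y=1 over L1,L2,L3:
after L1 α=1/3: [24, 200/3, 31]
after L2 α=1/6: [37, 737/9, 91/2]
after L3 α=4/5: [97/5, 2897/45, 1859/10]
= [19, 64, 186]

(0,1) stack=L1,L2,L3,L4,L5; from [0,0,0]:
after L1 α=1/3: [83, 161/3, 184/3]
after L2 α=2/5: [753/5, 533/5, 428/5]
after L3 α=2/3: [301/5, 801/5, 956/5]
after L4 α=5/7: [6502/35, 961/5, 1116/5]
after L5 α=1/6: [3391/21, 503/3, 205]
→ [161, 168, 205]

query (2,1) [L1,L2,L3,L4,L5] — begin 0,0,0
L1 α=1/3: [24, 200/3, 31]
L2 α=1/6: [37, 737/9, 91/2]
L3 α=4/5: [97/5, 2897/45, 1859/10]
L4 α=1/2: [476/5, 12977/90, 2239/20]
L5 α=3/4: [3431/20, 51587/360, 4639/80]
= [172, 143, 58]

at x=0,y=0 over L1,L2,L3,L4,L5:
after L1 α=3/8: [243/4, 78, 57/8]
after L2 α=1/2: [447/8, 107/2, 729/16]
after L3 α=1/3: [1351/12, 92, 761/24]
after L4 α=1/3: [2107/18, 340/3, 3221/36]
after L5 α=0: [2107/18, 340/3, 3221/36]
→ [117, 113, 89]

query (2,0) [L1,L2,L3,L4,L5,L6] — begin 0,0,0
after L1 α=7/8: [245/2, 945/8, 245/4]
after L2 α=1/2: [751/4, 1017/16, 1121/8]
after L3 α=0: [751/4, 1017/16, 1121/8]
after L4 α=0: [751/4, 1017/16, 1121/8]
after L5 α=2/3: [983/12, 4505/48, 4289/24]
after L6 α=1/2: [2027/24, 5561/96, 6185/48]
→ [84, 58, 129]

query (0,1) [L1,L2,L3,L4,L5,L6] — begin 0,0,0
after L1 α=1/3: [83, 161/3, 184/3]
after L2 α=2/5: [753/5, 533/5, 428/5]
after L3 α=2/3: [301/5, 801/5, 956/5]
after L4 α=5/7: [6502/35, 961/5, 1116/5]
after L5 α=1/6: [3391/21, 503/3, 205]
after L6 α=2/7: [20945/147, 487/3, 1489/7]
rounded: [142, 162, 213]

at x=3,y=0 over L1,L2,L3,L4,L5,L6:
after L1 α=3/4: [285/2, 36, 435/4]
after L2 α=1/2: [287/4, 109/2, 1147/8]
after L3 α=1/2: [795/8, 217/4, 1419/16]
after L4 α=3/4: [963/32, 769/16, 1851/64]
after L5 α=0: [963/32, 769/16, 1851/64]
after L6 α=1/2: [6211/64, 4065/32, 5691/128]
→ [97, 127, 44]

at x=1,y=0 over L1,L2,L3,L4,L5,L7:
L1 α=1/4: [239/4, 7/2, 44]
L2 α=1: [226, 87, 148]
L3 α=2/3: [394/3, 329/3, 452/3]
L4 α=1/2: [847/6, 499/3, 461/6]
L5 α=2/5: [1579/10, 747/5, 641/10]
L7 α=2/3: [2339/30, 3287/15, 1547/10]
= [78, 219, 155]


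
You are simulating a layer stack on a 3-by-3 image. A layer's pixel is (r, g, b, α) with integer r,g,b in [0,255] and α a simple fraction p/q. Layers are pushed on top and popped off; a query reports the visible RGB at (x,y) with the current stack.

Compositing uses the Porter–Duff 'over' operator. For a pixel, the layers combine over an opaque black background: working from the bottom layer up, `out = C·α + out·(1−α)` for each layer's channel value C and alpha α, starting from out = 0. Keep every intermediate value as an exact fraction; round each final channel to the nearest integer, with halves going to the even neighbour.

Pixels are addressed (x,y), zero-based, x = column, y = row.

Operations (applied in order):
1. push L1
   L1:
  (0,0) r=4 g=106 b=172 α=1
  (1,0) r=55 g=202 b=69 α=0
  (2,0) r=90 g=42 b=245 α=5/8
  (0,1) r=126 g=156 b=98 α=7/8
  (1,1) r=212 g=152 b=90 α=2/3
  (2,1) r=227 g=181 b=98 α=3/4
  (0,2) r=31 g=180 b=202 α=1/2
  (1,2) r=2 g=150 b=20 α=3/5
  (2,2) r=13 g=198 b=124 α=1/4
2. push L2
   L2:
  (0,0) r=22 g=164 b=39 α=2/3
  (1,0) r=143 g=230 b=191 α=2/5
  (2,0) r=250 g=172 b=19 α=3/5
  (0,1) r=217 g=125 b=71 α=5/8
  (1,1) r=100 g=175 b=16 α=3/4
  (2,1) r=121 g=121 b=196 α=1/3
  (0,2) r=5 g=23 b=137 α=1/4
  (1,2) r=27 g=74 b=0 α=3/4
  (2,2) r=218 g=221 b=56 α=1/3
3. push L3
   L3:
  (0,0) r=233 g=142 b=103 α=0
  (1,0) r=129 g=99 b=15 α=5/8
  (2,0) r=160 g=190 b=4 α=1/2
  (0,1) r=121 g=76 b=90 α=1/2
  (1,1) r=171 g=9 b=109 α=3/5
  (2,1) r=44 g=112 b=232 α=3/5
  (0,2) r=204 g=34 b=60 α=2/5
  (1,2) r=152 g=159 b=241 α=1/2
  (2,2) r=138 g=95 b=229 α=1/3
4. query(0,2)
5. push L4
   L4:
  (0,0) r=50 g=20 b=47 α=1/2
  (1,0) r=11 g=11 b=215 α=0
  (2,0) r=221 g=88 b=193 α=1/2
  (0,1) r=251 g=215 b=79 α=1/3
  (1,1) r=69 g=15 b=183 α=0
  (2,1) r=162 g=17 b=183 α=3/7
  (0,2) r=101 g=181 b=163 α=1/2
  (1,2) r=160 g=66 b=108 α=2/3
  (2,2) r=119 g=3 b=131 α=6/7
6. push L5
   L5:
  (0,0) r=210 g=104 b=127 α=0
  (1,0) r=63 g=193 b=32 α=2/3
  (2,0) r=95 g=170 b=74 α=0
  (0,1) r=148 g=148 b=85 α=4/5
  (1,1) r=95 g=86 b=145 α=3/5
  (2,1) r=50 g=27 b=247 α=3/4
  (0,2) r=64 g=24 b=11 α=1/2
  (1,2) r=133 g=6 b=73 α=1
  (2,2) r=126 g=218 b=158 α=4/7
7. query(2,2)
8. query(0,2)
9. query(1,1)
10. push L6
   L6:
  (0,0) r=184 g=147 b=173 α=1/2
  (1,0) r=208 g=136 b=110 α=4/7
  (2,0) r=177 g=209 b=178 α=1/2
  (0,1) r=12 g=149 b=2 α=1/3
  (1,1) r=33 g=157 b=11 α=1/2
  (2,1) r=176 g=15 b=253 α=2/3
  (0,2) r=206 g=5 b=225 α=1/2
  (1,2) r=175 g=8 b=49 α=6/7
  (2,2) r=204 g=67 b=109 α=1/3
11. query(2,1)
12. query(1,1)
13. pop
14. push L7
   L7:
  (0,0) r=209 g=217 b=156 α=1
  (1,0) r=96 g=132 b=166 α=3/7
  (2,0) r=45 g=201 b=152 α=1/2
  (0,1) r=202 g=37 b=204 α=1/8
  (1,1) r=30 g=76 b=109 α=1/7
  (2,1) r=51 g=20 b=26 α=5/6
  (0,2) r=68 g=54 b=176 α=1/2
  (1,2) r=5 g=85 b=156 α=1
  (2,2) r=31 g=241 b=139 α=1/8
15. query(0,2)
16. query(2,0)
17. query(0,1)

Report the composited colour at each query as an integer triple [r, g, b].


at x=0,y=2 over L1,L2,L3:
L1 α=1/2: [31/2, 90, 101]
L2 α=1/4: [103/8, 293/4, 110]
L3 α=2/5: [3573/40, 1151/20, 90]
= [89, 58, 90]

at x=2,y=2 over L1,L2,L3,L4,L5:
L1 α=1/4: [13/4, 99/2, 31]
L2 α=1/3: [449/6, 320/3, 118/3]
L3 α=1/3: [863/9, 925/9, 923/9]
L4 α=6/7: [7289/63, 1087/63, 7997/63]
L5 α=4/7: [17873/147, 19399/147, 21269/147]
= [122, 132, 145]

(0,2) stack=L1,L2,L3,L4,L5; from [0,0,0]:
after L1 α=1/2: [31/2, 90, 101]
after L2 α=1/4: [103/8, 293/4, 110]
after L3 α=2/5: [3573/40, 1151/20, 90]
after L4 α=1/2: [7613/80, 4771/40, 253/2]
after L5 α=1/2: [12733/160, 5731/80, 275/4]
= [80, 72, 69]

at x=1,y=1 over L1,L2,L3,L4,L5:
+L1 (α=2/3) → [424/3, 304/3, 60]
+L2 (α=3/4) → [331/3, 1879/12, 27]
+L3 (α=3/5) → [2201/15, 2041/30, 381/5]
+L4 (α=0) → [2201/15, 2041/30, 381/5]
+L5 (α=3/5) → [8677/75, 5911/75, 2937/25]
rounded: [116, 79, 117]

query (2,1) [L1,L2,L3,L4,L5,L6] — begin 0,0,0
+L1 (α=3/4) → [681/4, 543/4, 147/2]
+L2 (α=1/3) → [923/6, 785/6, 343/3]
+L3 (α=3/5) → [1319/15, 1793/15, 2774/15]
+L4 (α=3/7) → [12566/105, 7937/105, 19331/105]
+L5 (α=3/4) → [7079/105, 8221/210, 24284/105]
+L6 (α=2/3) → [44039/315, 14521/630, 77414/315]
rounded: [140, 23, 246]

at x=1,y=1 over L1,L2,L3,L4,L5,L6:
after L1 α=2/3: [424/3, 304/3, 60]
after L2 α=3/4: [331/3, 1879/12, 27]
after L3 α=3/5: [2201/15, 2041/30, 381/5]
after L4 α=0: [2201/15, 2041/30, 381/5]
after L5 α=3/5: [8677/75, 5911/75, 2937/25]
after L6 α=1/2: [5576/75, 8843/75, 1606/25]
→ [74, 118, 64]

(0,2) stack=L1,L2,L3,L4,L5,L7; from [0,0,0]:
+L1 (α=1/2) → [31/2, 90, 101]
+L2 (α=1/4) → [103/8, 293/4, 110]
+L3 (α=2/5) → [3573/40, 1151/20, 90]
+L4 (α=1/2) → [7613/80, 4771/40, 253/2]
+L5 (α=1/2) → [12733/160, 5731/80, 275/4]
+L7 (α=1/2) → [23613/320, 10051/160, 979/8]
= [74, 63, 122]

(2,0) stack=L1,L2,L3,L4,L5,L7; from [0,0,0]:
L1 α=5/8: [225/4, 105/4, 1225/8]
L2 α=3/5: [345/2, 1137/10, 1453/20]
L3 α=1/2: [665/4, 3037/20, 1533/40]
L4 α=1/2: [1549/8, 4797/40, 9253/80]
L5 α=0: [1549/8, 4797/40, 9253/80]
L7 α=1/2: [1909/16, 12837/80, 21413/160]
= [119, 160, 134]

at x=0,y=1 over L1,L2,L3,L4,L5,L7:
after L1 α=7/8: [441/4, 273/2, 343/4]
after L2 α=5/8: [5663/32, 2069/16, 2449/32]
after L3 α=1/2: [9535/64, 3285/32, 5329/64]
after L4 α=1/3: [17567/96, 6725/48, 2619/32]
after L5 α=4/5: [74399/480, 35141/240, 13499/160]
after L7 α=1/8: [617753/3840, 254867/1920, 127133/1280]
→ [161, 133, 99]


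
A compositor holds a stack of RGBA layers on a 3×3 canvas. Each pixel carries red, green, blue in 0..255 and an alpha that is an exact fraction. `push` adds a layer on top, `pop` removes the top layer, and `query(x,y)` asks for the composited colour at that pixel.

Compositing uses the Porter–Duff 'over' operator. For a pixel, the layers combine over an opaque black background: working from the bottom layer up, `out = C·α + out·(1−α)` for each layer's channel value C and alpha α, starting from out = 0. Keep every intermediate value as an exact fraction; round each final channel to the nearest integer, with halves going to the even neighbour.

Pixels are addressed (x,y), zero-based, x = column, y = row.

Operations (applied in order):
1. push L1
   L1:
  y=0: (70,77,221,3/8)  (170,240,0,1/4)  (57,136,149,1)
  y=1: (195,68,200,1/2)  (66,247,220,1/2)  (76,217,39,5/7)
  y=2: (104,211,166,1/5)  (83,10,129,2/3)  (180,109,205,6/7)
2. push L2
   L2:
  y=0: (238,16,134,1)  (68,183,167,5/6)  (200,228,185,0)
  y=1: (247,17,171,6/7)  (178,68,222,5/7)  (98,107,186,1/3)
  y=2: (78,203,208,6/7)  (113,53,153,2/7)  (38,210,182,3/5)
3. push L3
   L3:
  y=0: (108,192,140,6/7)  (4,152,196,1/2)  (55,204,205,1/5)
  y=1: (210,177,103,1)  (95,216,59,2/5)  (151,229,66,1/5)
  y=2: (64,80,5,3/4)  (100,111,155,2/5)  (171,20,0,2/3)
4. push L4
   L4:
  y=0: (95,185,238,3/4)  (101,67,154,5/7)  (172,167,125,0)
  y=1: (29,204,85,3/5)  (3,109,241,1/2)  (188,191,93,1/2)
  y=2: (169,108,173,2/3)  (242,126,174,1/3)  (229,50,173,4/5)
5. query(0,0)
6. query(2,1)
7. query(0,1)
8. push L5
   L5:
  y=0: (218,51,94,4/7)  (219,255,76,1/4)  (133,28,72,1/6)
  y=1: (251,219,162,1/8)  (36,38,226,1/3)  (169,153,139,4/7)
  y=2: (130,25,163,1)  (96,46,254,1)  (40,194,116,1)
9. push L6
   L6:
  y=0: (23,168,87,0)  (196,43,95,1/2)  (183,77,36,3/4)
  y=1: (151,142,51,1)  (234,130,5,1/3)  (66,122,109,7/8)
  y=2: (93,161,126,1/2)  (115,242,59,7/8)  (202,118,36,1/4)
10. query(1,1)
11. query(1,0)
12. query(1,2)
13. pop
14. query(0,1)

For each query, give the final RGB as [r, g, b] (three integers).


at x=0,y=0 over L1,L2,L3,L4:
after L1 α=3/8: [105/4, 231/8, 663/8]
after L2 α=1: [238, 16, 134]
after L3 α=6/7: [886/7, 1168/7, 974/7]
after L4 α=3/4: [2881/28, 5053/28, 1493/7]
→ [103, 180, 213]

query (2,1) [L1,L2,L3,L4] — begin 0,0,0
after L1 α=5/7: [380/7, 155, 195/7]
after L2 α=1/3: [482/7, 139, 564/7]
after L3 α=1/5: [597/7, 157, 2718/35]
after L4 α=1/2: [1913/14, 174, 5973/70]
= [137, 174, 85]

at x=0,y=1 over L1,L2,L3,L4:
+L1 (α=1/2) → [195/2, 34, 100]
+L2 (α=6/7) → [3159/14, 136/7, 1126/7]
+L3 (α=1) → [210, 177, 103]
+L4 (α=3/5) → [507/5, 966/5, 461/5]
rounded: [101, 193, 92]

query (1,1) [L1,L2,L3,L4,L5,L6] — begin 0,0,0
L1 α=1/2: [33, 247/2, 110]
L2 α=5/7: [956/7, 587/7, 190]
L3 α=2/5: [4198/35, 957/7, 688/5]
L4 α=1/2: [4303/70, 860/7, 1893/10]
L5 α=1/3: [5563/105, 662/7, 3023/15]
L6 α=1/3: [35696/315, 2234/21, 6121/45]
= [113, 106, 136]

at x=1,y=0 over L1,L2,L3,L4,L5,L6:
after L1 α=1/4: [85/2, 60, 0]
after L2 α=5/6: [255/4, 325/2, 835/6]
after L3 α=1/2: [271/8, 629/4, 2011/12]
after L4 α=5/7: [2291/28, 1299/14, 6631/42]
after L5 α=1/4: [13005/112, 7467/56, 7695/56]
after L6 α=1/2: [34957/224, 9875/112, 13015/112]
rounded: [156, 88, 116]

query (1,2) [L1,L2,L3,L4,L5,L6] — begin 0,0,0
after L1 α=2/3: [166/3, 20/3, 86]
after L2 α=2/7: [1508/21, 418/21, 736/7]
after L3 α=2/5: [2908/35, 1972/35, 4378/35]
after L4 α=1/3: [4762/35, 8354/105, 14846/105]
after L5 α=1: [96, 46, 254]
after L6 α=7/8: [901/8, 435/2, 667/8]
rounded: [113, 218, 83]

at x=0,y=1 over L1,L2,L3,L4,L5:
L1 α=1/2: [195/2, 34, 100]
L2 α=6/7: [3159/14, 136/7, 1126/7]
L3 α=1: [210, 177, 103]
L4 α=3/5: [507/5, 966/5, 461/5]
L5 α=1/8: [1201/10, 7857/40, 4037/40]
→ [120, 196, 101]
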